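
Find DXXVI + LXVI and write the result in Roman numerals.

DXXVI = 526
LXVI = 66
526 + 66 = 592

DXCII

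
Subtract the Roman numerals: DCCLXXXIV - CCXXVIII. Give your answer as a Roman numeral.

DCCLXXXIV = 784
CCXXVIII = 228
784 - 228 = 556

DLVI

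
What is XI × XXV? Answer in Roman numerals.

XI = 11
XXV = 25
11 × 25 = 275

CCLXXV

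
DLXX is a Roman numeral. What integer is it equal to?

DLXX: D=500, L=50, X=10, X=10
500 + 50 + 10 + 10 = 570

570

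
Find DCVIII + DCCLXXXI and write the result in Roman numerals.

DCVIII = 608
DCCLXXXI = 781
608 + 781 = 1389

MCCCLXXXIX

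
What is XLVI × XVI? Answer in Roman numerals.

XLVI = 46
XVI = 16
46 × 16 = 736

DCCXXXVI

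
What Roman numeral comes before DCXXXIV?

DCXXXIV = 634, so the previous integer is 634 - 1 = 633

DCXXXIII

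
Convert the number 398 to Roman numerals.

Convert 398 to Roman numerals:
  398 contains 3×100 (CCC)
  98 contains 1×90 (XC)
  8 contains 1×5 (V)
  3 contains 3×1 (III)

CCCXCVIII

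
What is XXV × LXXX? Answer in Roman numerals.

XXV = 25
LXXX = 80
25 × 80 = 2000

MM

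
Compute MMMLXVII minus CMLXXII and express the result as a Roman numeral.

MMMLXVII = 3067
CMLXXII = 972
3067 - 972 = 2095

MMXCV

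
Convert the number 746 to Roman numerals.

Convert 746 to Roman numerals:
  746 contains 1×500 (D)
  246 contains 2×100 (CC)
  46 contains 1×40 (XL)
  6 contains 1×5 (V)
  1 contains 1×1 (I)

DCCXLVI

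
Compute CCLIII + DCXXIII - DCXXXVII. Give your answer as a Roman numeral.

CCLIII = 253, DCXXIII = 623, DCXXXVII = 637
253 + 623 = 876
876 - 637 = 239

CCXXXIX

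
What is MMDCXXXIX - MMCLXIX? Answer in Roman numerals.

MMDCXXXIX = 2639
MMCLXIX = 2169
2639 - 2169 = 470

CDLXX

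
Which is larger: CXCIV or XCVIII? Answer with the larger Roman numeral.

CXCIV = 194
XCVIII = 98
194 is larger

CXCIV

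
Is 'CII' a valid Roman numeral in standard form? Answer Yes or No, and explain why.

'CII': Check the rules: uses only the symbols I, V, X, L, C, D, M; no symbol is repeated more than three times in a row; V, L and D each appear at most once; no smaller symbol precedes a larger one (values never increase from left to right). Value: C (100) + I (1) + I (1) = 102. So it is a valid standard Roman numeral.

Yes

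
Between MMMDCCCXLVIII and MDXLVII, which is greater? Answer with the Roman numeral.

MMMDCCCXLVIII = 3848
MDXLVII = 1547
3848 is larger

MMMDCCCXLVIII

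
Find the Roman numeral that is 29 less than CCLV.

CCLV = 255
255 - 29 = 226

CCXXVI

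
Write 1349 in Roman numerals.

Convert 1349 to Roman numerals:
  1349 contains 1×1000 (M)
  349 contains 3×100 (CCC)
  49 contains 1×40 (XL)
  9 contains 1×9 (IX)

MCCCXLIX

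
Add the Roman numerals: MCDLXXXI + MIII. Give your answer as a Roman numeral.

MCDLXXXI = 1481
MIII = 1003
1481 + 1003 = 2484

MMCDLXXXIV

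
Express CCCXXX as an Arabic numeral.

CCCXXX: C=100, C=100, C=100, X=10, X=10, X=10
100 + 100 + 100 + 10 + 10 + 10 = 330

330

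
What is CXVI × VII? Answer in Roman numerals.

CXVI = 116
VII = 7
116 × 7 = 812

DCCCXII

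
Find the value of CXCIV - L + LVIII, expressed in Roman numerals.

CXCIV = 194, L = 50, LVIII = 58
194 - 50 = 144
144 + 58 = 202

CCII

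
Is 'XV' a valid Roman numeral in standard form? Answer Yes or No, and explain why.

'XV': Check the rules: uses only the symbols I, V, X, L, C, D, M; no symbol is repeated more than three times in a row; V, L and D each appear at most once; no smaller symbol precedes a larger one (values never increase from left to right). Value: X (10) + V (5) = 15. So it is a valid standard Roman numeral.

Yes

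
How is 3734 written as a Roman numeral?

Convert 3734 to Roman numerals:
  3734 contains 3×1000 (MMM)
  734 contains 1×500 (D)
  234 contains 2×100 (CC)
  34 contains 3×10 (XXX)
  4 contains 1×4 (IV)

MMMDCCXXXIV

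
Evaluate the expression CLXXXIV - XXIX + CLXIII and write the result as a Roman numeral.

CLXXXIV = 184, XXIX = 29, CLXIII = 163
184 - 29 = 155
155 + 163 = 318

CCCXVIII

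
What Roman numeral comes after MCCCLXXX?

MCCCLXXX = 1380; next is 1381

MCCCLXXXI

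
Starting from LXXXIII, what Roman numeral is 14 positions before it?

LXXXIII = 83
83 - 14 = 69

LXIX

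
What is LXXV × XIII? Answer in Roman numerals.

LXXV = 75
XIII = 13
75 × 13 = 975

CMLXXV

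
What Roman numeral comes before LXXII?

LXXII = 72, so the previous integer is 72 - 1 = 71

LXXI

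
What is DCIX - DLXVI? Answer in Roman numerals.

DCIX = 609
DLXVI = 566
609 - 566 = 43

XLIII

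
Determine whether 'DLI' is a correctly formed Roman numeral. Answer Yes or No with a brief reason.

'DLI': Check the rules: uses only the symbols I, V, X, L, C, D, M; no symbol is repeated more than three times in a row; V, L and D each appear at most once; no smaller symbol precedes a larger one (values never increase from left to right). Value: D (500) + L (50) + I (1) = 551. So it is a valid standard Roman numeral.

Yes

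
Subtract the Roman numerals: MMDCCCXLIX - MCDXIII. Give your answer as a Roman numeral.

MMDCCCXLIX = 2849
MCDXIII = 1413
2849 - 1413 = 1436

MCDXXXVI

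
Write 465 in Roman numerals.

Convert 465 to Roman numerals:
  465 contains 1×400 (CD)
  65 contains 1×50 (L)
  15 contains 1×10 (X)
  5 contains 1×5 (V)

CDLXV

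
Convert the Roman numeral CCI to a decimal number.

CCI: C=100, C=100, I=1
100 + 100 + 1 = 201

201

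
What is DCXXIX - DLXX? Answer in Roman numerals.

DCXXIX = 629
DLXX = 570
629 - 570 = 59

LIX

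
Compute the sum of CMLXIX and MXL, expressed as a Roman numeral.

CMLXIX = 969
MXL = 1040
969 + 1040 = 2009

MMIX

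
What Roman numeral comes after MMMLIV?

MMMLIV = 3054; next is 3055

MMMLV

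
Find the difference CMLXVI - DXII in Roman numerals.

CMLXVI = 966
DXII = 512
966 - 512 = 454

CDLIV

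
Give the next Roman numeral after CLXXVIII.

CLXXVIII = 178, so the next integer is 178 + 1 = 179

CLXXIX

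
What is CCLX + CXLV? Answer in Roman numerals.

CCLX = 260
CXLV = 145
260 + 145 = 405

CDV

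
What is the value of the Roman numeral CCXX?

CCXX: C=100, C=100, X=10, X=10
100 + 100 + 10 + 10 = 220

220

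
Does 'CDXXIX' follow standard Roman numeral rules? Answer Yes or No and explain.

'CDXXIX': Check the rules: uses only the symbols I, V, X, L, C, D, M; no symbol is repeated more than three times in a row; V, L and D each appear at most once; the only places a smaller symbol precedes a larger one are the allowed subtractive pairs CD, IX, the symbol right after such a pair (if any) is smaller than the pair's first symbol, and otherwise the values never increase from left to right. Value: CD (400) + X (10) + X (10) + IX (9) = 429. So it is a valid standard Roman numeral.

Yes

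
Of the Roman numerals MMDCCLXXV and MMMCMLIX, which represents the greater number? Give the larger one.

MMDCCLXXV = 2775
MMMCMLIX = 3959
3959 is larger

MMMCMLIX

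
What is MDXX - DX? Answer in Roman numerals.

MDXX = 1520
DX = 510
1520 - 510 = 1010

MX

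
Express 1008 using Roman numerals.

Convert 1008 to Roman numerals:
  1008 contains 1×1000 (M)
  8 contains 1×5 (V)
  3 contains 3×1 (III)

MVIII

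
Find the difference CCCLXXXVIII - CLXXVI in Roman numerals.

CCCLXXXVIII = 388
CLXXVI = 176
388 - 176 = 212

CCXII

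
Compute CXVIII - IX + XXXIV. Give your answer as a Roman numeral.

CXVIII = 118, IX = 9, XXXIV = 34
118 - 9 = 109
109 + 34 = 143

CXLIII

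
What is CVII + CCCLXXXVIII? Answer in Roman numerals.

CVII = 107
CCCLXXXVIII = 388
107 + 388 = 495

CDXCV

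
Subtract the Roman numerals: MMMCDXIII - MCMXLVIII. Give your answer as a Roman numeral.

MMMCDXIII = 3413
MCMXLVIII = 1948
3413 - 1948 = 1465

MCDLXV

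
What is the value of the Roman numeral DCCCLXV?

DCCCLXV: D=500, C=100, C=100, C=100, L=50, X=10, V=5
500 + 100 + 100 + 100 + 50 + 10 + 5 = 865

865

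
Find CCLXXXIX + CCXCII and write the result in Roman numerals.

CCLXXXIX = 289
CCXCII = 292
289 + 292 = 581

DLXXXI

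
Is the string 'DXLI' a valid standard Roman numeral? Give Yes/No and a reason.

'DXLI': Check the rules: uses only the symbols I, V, X, L, C, D, M; no symbol is repeated more than three times in a row; V, L and D each appear at most once; the only place a smaller symbol precedes a larger one is the allowed subtractive pair XL, the symbol right after such a pair (if any) is smaller than the pair's first symbol, and otherwise the values never increase from left to right. Value: D (500) + XL (40) + I (1) = 541. So it is a valid standard Roman numeral.

Yes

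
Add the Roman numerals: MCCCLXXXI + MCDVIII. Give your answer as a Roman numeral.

MCCCLXXXI = 1381
MCDVIII = 1408
1381 + 1408 = 2789

MMDCCLXXXIX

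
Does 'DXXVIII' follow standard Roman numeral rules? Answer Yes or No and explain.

'DXXVIII': Check the rules: uses only the symbols I, V, X, L, C, D, M; no symbol is repeated more than three times in a row; V, L and D each appear at most once; no smaller symbol precedes a larger one (values never increase from left to right). Value: D (500) + X (10) + X (10) + V (5) + I (1) + I (1) + I (1) = 528. So it is a valid standard Roman numeral.

Yes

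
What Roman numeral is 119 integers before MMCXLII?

MMCXLII = 2142
2142 - 119 = 2023

MMXXIII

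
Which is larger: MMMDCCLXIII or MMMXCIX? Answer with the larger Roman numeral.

MMMDCCLXIII = 3763
MMMXCIX = 3099
3763 is larger

MMMDCCLXIII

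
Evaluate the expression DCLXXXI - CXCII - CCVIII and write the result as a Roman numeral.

DCLXXXI = 681, CXCII = 192, CCVIII = 208
681 - 192 = 489
489 - 208 = 281

CCLXXXI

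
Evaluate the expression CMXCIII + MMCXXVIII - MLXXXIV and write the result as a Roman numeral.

CMXCIII = 993, MMCXXVIII = 2128, MLXXXIV = 1084
993 + 2128 = 3121
3121 - 1084 = 2037

MMXXXVII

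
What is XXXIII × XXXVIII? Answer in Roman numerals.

XXXIII = 33
XXXVIII = 38
33 × 38 = 1254

MCCLIV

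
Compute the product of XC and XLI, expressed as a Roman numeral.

XC = 90
XLI = 41
90 × 41 = 3690

MMMDCXC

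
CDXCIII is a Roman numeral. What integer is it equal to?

CDXCIII: CD=400, XC=90, I=1, I=1, I=1
400 + 90 + 1 + 1 + 1 = 493

493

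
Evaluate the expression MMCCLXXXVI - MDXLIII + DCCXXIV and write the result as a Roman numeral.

MMCCLXXXVI = 2286, MDXLIII = 1543, DCCXXIV = 724
2286 - 1543 = 743
743 + 724 = 1467

MCDLXVII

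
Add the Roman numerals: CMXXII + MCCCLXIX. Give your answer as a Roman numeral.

CMXXII = 922
MCCCLXIX = 1369
922 + 1369 = 2291

MMCCXCI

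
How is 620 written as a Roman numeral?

Convert 620 to Roman numerals:
  620 contains 1×500 (D)
  120 contains 1×100 (C)
  20 contains 2×10 (XX)

DCXX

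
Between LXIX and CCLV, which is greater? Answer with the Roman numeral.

LXIX = 69
CCLV = 255
255 is larger

CCLV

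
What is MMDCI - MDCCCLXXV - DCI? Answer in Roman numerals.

MMDCI = 2601, MDCCCLXXV = 1875, DCI = 601
2601 - 1875 = 726
726 - 601 = 125

CXXV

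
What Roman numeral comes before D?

D = 500; previous is 499

CDXCIX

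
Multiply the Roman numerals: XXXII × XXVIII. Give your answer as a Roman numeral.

XXXII = 32
XXVIII = 28
32 × 28 = 896

DCCCXCVI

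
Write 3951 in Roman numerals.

Convert 3951 to Roman numerals:
  3951 contains 3×1000 (MMM)
  951 contains 1×900 (CM)
  51 contains 1×50 (L)
  1 contains 1×1 (I)

MMMCMLI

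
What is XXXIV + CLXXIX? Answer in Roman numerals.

XXXIV = 34
CLXXIX = 179
34 + 179 = 213

CCXIII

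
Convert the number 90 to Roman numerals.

Convert 90 to Roman numerals:
  90 contains 1×90 (XC)

XC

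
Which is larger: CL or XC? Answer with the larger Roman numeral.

CL = 150
XC = 90
150 is larger

CL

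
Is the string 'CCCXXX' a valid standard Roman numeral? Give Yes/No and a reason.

'CCCXXX': Check the rules: uses only the symbols I, V, X, L, C, D, M; no symbol is repeated more than three times in a row; V, L and D each appear at most once; no smaller symbol precedes a larger one (values never increase from left to right). Value: C (100) + C (100) + C (100) + X (10) + X (10) + X (10) = 330. So it is a valid standard Roman numeral.

Yes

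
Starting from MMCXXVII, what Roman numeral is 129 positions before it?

MMCXXVII = 2127
2127 - 129 = 1998

MCMXCVIII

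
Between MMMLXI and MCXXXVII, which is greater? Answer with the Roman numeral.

MMMLXI = 3061
MCXXXVII = 1137
3061 is larger

MMMLXI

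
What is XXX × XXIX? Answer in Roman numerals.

XXX = 30
XXIX = 29
30 × 29 = 870

DCCCLXX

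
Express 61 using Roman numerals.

Convert 61 to Roman numerals:
  61 contains 1×50 (L)
  11 contains 1×10 (X)
  1 contains 1×1 (I)

LXI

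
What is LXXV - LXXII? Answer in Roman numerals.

LXXV = 75
LXXII = 72
75 - 72 = 3

III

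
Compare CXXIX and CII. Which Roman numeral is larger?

CXXIX = 129
CII = 102
129 is larger

CXXIX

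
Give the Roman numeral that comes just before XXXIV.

XXXIV = 34, so the previous integer is 34 - 1 = 33

XXXIII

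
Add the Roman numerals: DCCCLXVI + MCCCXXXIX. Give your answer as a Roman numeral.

DCCCLXVI = 866
MCCCXXXIX = 1339
866 + 1339 = 2205

MMCCV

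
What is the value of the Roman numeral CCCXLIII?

CCCXLIII: C=100, C=100, C=100, XL=40, I=1, I=1, I=1
100 + 100 + 100 + 40 + 1 + 1 + 1 = 343

343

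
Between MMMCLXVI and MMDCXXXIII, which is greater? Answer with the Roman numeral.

MMMCLXVI = 3166
MMDCXXXIII = 2633
3166 is larger

MMMCLXVI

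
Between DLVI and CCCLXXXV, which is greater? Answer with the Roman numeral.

DLVI = 556
CCCLXXXV = 385
556 is larger

DLVI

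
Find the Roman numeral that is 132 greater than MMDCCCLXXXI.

MMDCCCLXXXI = 2881
2881 + 132 = 3013

MMMXIII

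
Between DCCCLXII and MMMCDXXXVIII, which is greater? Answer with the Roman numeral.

DCCCLXII = 862
MMMCDXXXVIII = 3438
3438 is larger

MMMCDXXXVIII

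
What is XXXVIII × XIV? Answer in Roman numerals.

XXXVIII = 38
XIV = 14
38 × 14 = 532

DXXXII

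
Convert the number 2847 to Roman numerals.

Convert 2847 to Roman numerals:
  2847 contains 2×1000 (MM)
  847 contains 1×500 (D)
  347 contains 3×100 (CCC)
  47 contains 1×40 (XL)
  7 contains 1×5 (V)
  2 contains 2×1 (II)

MMDCCCXLVII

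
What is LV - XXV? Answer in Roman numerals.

LV = 55
XXV = 25
55 - 25 = 30

XXX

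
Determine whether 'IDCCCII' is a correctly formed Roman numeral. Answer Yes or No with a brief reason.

'IDCCCII': Invalid subtractive combination: ID

No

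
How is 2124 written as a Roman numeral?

Convert 2124 to Roman numerals:
  2124 contains 2×1000 (MM)
  124 contains 1×100 (C)
  24 contains 2×10 (XX)
  4 contains 1×4 (IV)

MMCXXIV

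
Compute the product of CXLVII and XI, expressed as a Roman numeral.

CXLVII = 147
XI = 11
147 × 11 = 1617

MDCXVII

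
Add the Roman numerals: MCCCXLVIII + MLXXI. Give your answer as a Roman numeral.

MCCCXLVIII = 1348
MLXXI = 1071
1348 + 1071 = 2419

MMCDXIX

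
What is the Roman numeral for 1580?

Convert 1580 to Roman numerals:
  1580 contains 1×1000 (M)
  580 contains 1×500 (D)
  80 contains 1×50 (L)
  30 contains 3×10 (XXX)

MDLXXX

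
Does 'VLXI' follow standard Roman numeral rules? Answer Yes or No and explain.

'VLXI': Invalid subtractive combination: VL

No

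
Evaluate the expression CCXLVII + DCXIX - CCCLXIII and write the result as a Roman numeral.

CCXLVII = 247, DCXIX = 619, CCCLXIII = 363
247 + 619 = 866
866 - 363 = 503

DIII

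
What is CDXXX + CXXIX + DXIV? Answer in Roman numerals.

CDXXX = 430, CXXIX = 129, DXIV = 514
430 + 129 = 559
559 + 514 = 1073

MLXXIII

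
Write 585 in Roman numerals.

Convert 585 to Roman numerals:
  585 contains 1×500 (D)
  85 contains 1×50 (L)
  35 contains 3×10 (XXX)
  5 contains 1×5 (V)

DLXXXV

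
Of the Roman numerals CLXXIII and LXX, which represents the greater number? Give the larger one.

CLXXIII = 173
LXX = 70
173 is larger

CLXXIII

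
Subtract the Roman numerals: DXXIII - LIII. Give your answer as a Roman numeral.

DXXIII = 523
LIII = 53
523 - 53 = 470

CDLXX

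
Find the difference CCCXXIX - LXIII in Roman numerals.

CCCXXIX = 329
LXIII = 63
329 - 63 = 266

CCLXVI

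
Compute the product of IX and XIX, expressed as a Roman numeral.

IX = 9
XIX = 19
9 × 19 = 171

CLXXI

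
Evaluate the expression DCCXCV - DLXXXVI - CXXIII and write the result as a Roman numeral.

DCCXCV = 795, DLXXXVI = 586, CXXIII = 123
795 - 586 = 209
209 - 123 = 86

LXXXVI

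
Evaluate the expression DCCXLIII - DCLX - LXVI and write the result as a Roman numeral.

DCCXLIII = 743, DCLX = 660, LXVI = 66
743 - 660 = 83
83 - 66 = 17

XVII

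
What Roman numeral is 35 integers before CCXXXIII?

CCXXXIII = 233
233 - 35 = 198

CXCVIII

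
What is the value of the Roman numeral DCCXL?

DCCXL: D=500, C=100, C=100, XL=40
500 + 100 + 100 + 40 = 740

740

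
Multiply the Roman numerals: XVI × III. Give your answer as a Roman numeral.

XVI = 16
III = 3
16 × 3 = 48

XLVIII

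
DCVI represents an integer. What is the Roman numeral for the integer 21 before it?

DCVI = 606
606 - 21 = 585

DLXXXV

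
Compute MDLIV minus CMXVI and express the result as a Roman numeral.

MDLIV = 1554
CMXVI = 916
1554 - 916 = 638

DCXXXVIII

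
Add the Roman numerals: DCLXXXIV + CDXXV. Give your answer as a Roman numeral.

DCLXXXIV = 684
CDXXV = 425
684 + 425 = 1109

MCIX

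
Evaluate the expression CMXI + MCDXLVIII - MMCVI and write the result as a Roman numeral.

CMXI = 911, MCDXLVIII = 1448, MMCVI = 2106
911 + 1448 = 2359
2359 - 2106 = 253

CCLIII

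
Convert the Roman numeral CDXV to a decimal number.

CDXV: CD=400, X=10, V=5
400 + 10 + 5 = 415

415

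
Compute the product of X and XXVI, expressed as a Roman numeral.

X = 10
XXVI = 26
10 × 26 = 260

CCLX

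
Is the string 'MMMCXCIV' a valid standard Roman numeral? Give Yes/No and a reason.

'MMMCXCIV': Check the rules: uses only the symbols I, V, X, L, C, D, M; no symbol is repeated more than three times in a row; V, L and D each appear at most once; the only places a smaller symbol precedes a larger one are the allowed subtractive pairs XC, IV, the symbol right after such a pair (if any) is smaller than the pair's first symbol, and otherwise the values never increase from left to right. Value: M (1000) + M (1000) + M (1000) + C (100) + XC (90) + IV (4) = 3194. So it is a valid standard Roman numeral.

Yes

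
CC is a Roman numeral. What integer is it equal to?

CC: C=100, C=100
100 + 100 = 200

200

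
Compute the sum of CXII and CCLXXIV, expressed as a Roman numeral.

CXII = 112
CCLXXIV = 274
112 + 274 = 386

CCCLXXXVI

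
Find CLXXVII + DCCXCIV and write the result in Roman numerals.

CLXXVII = 177
DCCXCIV = 794
177 + 794 = 971

CMLXXI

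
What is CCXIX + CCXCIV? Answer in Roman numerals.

CCXIX = 219
CCXCIV = 294
219 + 294 = 513

DXIII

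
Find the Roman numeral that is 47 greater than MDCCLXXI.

MDCCLXXI = 1771
1771 + 47 = 1818

MDCCCXVIII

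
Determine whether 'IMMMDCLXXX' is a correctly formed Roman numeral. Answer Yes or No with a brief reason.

'IMMMDCLXXX': Invalid subtractive combination: IM

No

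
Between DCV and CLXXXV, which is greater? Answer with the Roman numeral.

DCV = 605
CLXXXV = 185
605 is larger

DCV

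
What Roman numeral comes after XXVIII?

XXVIII = 28, so the next integer is 28 + 1 = 29

XXIX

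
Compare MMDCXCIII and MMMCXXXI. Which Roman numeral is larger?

MMDCXCIII = 2693
MMMCXXXI = 3131
3131 is larger

MMMCXXXI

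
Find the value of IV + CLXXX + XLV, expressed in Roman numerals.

IV = 4, CLXXX = 180, XLV = 45
4 + 180 = 184
184 + 45 = 229

CCXXIX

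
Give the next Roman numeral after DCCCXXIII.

DCCCXXIII = 823, so the next integer is 823 + 1 = 824

DCCCXXIV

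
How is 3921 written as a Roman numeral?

Convert 3921 to Roman numerals:
  3921 contains 3×1000 (MMM)
  921 contains 1×900 (CM)
  21 contains 2×10 (XX)
  1 contains 1×1 (I)

MMMCMXXI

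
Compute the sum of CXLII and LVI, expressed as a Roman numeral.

CXLII = 142
LVI = 56
142 + 56 = 198

CXCVIII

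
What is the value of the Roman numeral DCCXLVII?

DCCXLVII: D=500, C=100, C=100, XL=40, V=5, I=1, I=1
500 + 100 + 100 + 40 + 5 + 1 + 1 = 747

747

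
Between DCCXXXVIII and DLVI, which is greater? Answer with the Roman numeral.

DCCXXXVIII = 738
DLVI = 556
738 is larger

DCCXXXVIII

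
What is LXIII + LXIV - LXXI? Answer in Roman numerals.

LXIII = 63, LXIV = 64, LXXI = 71
63 + 64 = 127
127 - 71 = 56

LVI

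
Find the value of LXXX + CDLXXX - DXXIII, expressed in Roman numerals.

LXXX = 80, CDLXXX = 480, DXXIII = 523
80 + 480 = 560
560 - 523 = 37

XXXVII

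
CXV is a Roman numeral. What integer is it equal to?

CXV: C=100, X=10, V=5
100 + 10 + 5 = 115

115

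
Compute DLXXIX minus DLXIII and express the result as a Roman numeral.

DLXXIX = 579
DLXIII = 563
579 - 563 = 16

XVI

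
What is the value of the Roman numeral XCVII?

XCVII: XC=90, V=5, I=1, I=1
90 + 5 + 1 + 1 = 97

97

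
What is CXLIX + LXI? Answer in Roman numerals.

CXLIX = 149
LXI = 61
149 + 61 = 210

CCX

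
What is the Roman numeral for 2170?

Convert 2170 to Roman numerals:
  2170 contains 2×1000 (MM)
  170 contains 1×100 (C)
  70 contains 1×50 (L)
  20 contains 2×10 (XX)

MMCLXX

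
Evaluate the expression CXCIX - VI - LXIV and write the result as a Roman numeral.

CXCIX = 199, VI = 6, LXIV = 64
199 - 6 = 193
193 - 64 = 129

CXXIX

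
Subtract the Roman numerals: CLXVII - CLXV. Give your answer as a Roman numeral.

CLXVII = 167
CLXV = 165
167 - 165 = 2

II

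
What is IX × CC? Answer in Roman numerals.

IX = 9
CC = 200
9 × 200 = 1800

MDCCC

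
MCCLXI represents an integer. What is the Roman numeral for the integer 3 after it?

MCCLXI = 1261
1261 + 3 = 1264

MCCLXIV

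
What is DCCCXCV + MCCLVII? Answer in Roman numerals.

DCCCXCV = 895
MCCLVII = 1257
895 + 1257 = 2152

MMCLII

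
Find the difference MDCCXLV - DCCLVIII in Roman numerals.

MDCCXLV = 1745
DCCLVIII = 758
1745 - 758 = 987

CMLXXXVII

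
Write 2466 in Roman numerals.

Convert 2466 to Roman numerals:
  2466 contains 2×1000 (MM)
  466 contains 1×400 (CD)
  66 contains 1×50 (L)
  16 contains 1×10 (X)
  6 contains 1×5 (V)
  1 contains 1×1 (I)

MMCDLXVI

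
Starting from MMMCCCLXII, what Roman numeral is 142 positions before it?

MMMCCCLXII = 3362
3362 - 142 = 3220

MMMCCXX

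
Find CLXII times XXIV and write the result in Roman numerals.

CLXII = 162
XXIV = 24
162 × 24 = 3888

MMMDCCCLXXXVIII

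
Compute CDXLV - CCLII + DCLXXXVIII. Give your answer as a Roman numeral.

CDXLV = 445, CCLII = 252, DCLXXXVIII = 688
445 - 252 = 193
193 + 688 = 881

DCCCLXXXI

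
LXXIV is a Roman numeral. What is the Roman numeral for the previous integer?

LXXIV = 74, so the previous integer is 74 - 1 = 73

LXXIII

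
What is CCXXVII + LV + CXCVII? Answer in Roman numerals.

CCXXVII = 227, LV = 55, CXCVII = 197
227 + 55 = 282
282 + 197 = 479

CDLXXIX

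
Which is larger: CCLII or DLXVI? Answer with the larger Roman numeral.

CCLII = 252
DLXVI = 566
566 is larger

DLXVI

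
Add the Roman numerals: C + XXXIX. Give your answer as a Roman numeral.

C = 100
XXXIX = 39
100 + 39 = 139

CXXXIX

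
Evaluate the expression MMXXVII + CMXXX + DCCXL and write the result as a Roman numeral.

MMXXVII = 2027, CMXXX = 930, DCCXL = 740
2027 + 930 = 2957
2957 + 740 = 3697

MMMDCXCVII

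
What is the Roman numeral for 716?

Convert 716 to Roman numerals:
  716 contains 1×500 (D)
  216 contains 2×100 (CC)
  16 contains 1×10 (X)
  6 contains 1×5 (V)
  1 contains 1×1 (I)

DCCXVI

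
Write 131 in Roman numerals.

Convert 131 to Roman numerals:
  131 contains 1×100 (C)
  31 contains 3×10 (XXX)
  1 contains 1×1 (I)

CXXXI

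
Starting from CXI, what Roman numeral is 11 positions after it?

CXI = 111
111 + 11 = 122

CXXII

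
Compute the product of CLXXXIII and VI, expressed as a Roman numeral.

CLXXXIII = 183
VI = 6
183 × 6 = 1098

MXCVIII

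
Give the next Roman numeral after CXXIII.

CXXIII = 123, so the next integer is 123 + 1 = 124

CXXIV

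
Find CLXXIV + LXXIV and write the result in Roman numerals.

CLXXIV = 174
LXXIV = 74
174 + 74 = 248

CCXLVIII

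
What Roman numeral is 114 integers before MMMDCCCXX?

MMMDCCCXX = 3820
3820 - 114 = 3706

MMMDCCVI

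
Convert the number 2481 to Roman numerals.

Convert 2481 to Roman numerals:
  2481 contains 2×1000 (MM)
  481 contains 1×400 (CD)
  81 contains 1×50 (L)
  31 contains 3×10 (XXX)
  1 contains 1×1 (I)

MMCDLXXXI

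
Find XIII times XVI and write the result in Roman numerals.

XIII = 13
XVI = 16
13 × 16 = 208

CCVIII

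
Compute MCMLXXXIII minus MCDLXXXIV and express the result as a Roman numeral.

MCMLXXXIII = 1983
MCDLXXXIV = 1484
1983 - 1484 = 499

CDXCIX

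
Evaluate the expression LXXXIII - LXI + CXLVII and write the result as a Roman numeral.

LXXXIII = 83, LXI = 61, CXLVII = 147
83 - 61 = 22
22 + 147 = 169

CLXIX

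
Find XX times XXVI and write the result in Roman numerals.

XX = 20
XXVI = 26
20 × 26 = 520

DXX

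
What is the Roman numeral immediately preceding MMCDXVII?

MMCDXVII = 2417, so the previous integer is 2417 - 1 = 2416

MMCDXVI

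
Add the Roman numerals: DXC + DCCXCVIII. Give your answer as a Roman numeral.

DXC = 590
DCCXCVIII = 798
590 + 798 = 1388

MCCCLXXXVIII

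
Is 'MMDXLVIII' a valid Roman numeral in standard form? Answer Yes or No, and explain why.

'MMDXLVIII': Check the rules: uses only the symbols I, V, X, L, C, D, M; no symbol is repeated more than three times in a row; V, L and D each appear at most once; the only place a smaller symbol precedes a larger one is the allowed subtractive pair XL, the symbol right after such a pair (if any) is smaller than the pair's first symbol, and otherwise the values never increase from left to right. Value: M (1000) + M (1000) + D (500) + XL (40) + V (5) + I (1) + I (1) + I (1) = 2548. So it is a valid standard Roman numeral.

Yes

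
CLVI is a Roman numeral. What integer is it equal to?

CLVI: C=100, L=50, V=5, I=1
100 + 50 + 5 + 1 = 156

156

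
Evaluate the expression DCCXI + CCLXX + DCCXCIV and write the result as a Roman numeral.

DCCXI = 711, CCLXX = 270, DCCXCIV = 794
711 + 270 = 981
981 + 794 = 1775

MDCCLXXV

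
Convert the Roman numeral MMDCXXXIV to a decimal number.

MMDCXXXIV: M=1000, M=1000, D=500, C=100, X=10, X=10, X=10, IV=4
1000 + 1000 + 500 + 100 + 10 + 10 + 10 + 4 = 2634

2634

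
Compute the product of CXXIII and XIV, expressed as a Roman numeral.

CXXIII = 123
XIV = 14
123 × 14 = 1722

MDCCXXII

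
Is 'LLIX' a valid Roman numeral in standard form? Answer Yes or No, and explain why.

'LLIX': L should not appear more than once

No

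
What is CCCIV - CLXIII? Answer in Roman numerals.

CCCIV = 304
CLXIII = 163
304 - 163 = 141

CXLI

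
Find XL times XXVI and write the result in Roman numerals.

XL = 40
XXVI = 26
40 × 26 = 1040

MXL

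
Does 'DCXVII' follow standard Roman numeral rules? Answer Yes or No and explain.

'DCXVII': Check the rules: uses only the symbols I, V, X, L, C, D, M; no symbol is repeated more than three times in a row; V, L and D each appear at most once; no smaller symbol precedes a larger one (values never increase from left to right). Value: D (500) + C (100) + X (10) + V (5) + I (1) + I (1) = 617. So it is a valid standard Roman numeral.

Yes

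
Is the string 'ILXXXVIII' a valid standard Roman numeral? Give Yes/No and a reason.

'ILXXXVIII': Invalid subtractive combination: IL

No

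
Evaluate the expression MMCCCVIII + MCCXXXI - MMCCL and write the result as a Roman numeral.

MMCCCVIII = 2308, MCCXXXI = 1231, MMCCL = 2250
2308 + 1231 = 3539
3539 - 2250 = 1289

MCCLXXXIX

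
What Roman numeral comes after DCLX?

DCLX = 660, so the next integer is 660 + 1 = 661

DCLXI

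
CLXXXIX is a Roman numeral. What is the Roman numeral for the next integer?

CLXXXIX = 189; next is 190

CXC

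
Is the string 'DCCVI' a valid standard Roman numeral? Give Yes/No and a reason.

'DCCVI': Check the rules: uses only the symbols I, V, X, L, C, D, M; no symbol is repeated more than three times in a row; V, L and D each appear at most once; no smaller symbol precedes a larger one (values never increase from left to right). Value: D (500) + C (100) + C (100) + V (5) + I (1) = 706. So it is a valid standard Roman numeral.

Yes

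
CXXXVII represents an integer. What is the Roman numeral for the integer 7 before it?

CXXXVII = 137
137 - 7 = 130

CXXX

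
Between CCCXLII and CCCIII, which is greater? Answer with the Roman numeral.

CCCXLII = 342
CCCIII = 303
342 is larger

CCCXLII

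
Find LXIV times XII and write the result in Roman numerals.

LXIV = 64
XII = 12
64 × 12 = 768

DCCLXVIII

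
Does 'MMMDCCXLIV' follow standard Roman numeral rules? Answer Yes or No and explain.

'MMMDCCXLIV': Check the rules: uses only the symbols I, V, X, L, C, D, M; no symbol is repeated more than three times in a row; V, L and D each appear at most once; the only places a smaller symbol precedes a larger one are the allowed subtractive pairs XL, IV, the symbol right after such a pair (if any) is smaller than the pair's first symbol, and otherwise the values never increase from left to right. Value: M (1000) + M (1000) + M (1000) + D (500) + C (100) + C (100) + XL (40) + IV (4) = 3744. So it is a valid standard Roman numeral.

Yes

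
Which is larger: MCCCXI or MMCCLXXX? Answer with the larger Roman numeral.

MCCCXI = 1311
MMCCLXXX = 2280
2280 is larger

MMCCLXXX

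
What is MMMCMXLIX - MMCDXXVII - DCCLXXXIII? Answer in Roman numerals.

MMMCMXLIX = 3949, MMCDXXVII = 2427, DCCLXXXIII = 783
3949 - 2427 = 1522
1522 - 783 = 739

DCCXXXIX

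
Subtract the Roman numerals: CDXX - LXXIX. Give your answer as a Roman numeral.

CDXX = 420
LXXIX = 79
420 - 79 = 341

CCCXLI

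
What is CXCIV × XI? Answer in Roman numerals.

CXCIV = 194
XI = 11
194 × 11 = 2134

MMCXXXIV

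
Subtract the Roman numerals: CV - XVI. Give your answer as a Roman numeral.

CV = 105
XVI = 16
105 - 16 = 89

LXXXIX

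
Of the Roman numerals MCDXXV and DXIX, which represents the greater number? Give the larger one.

MCDXXV = 1425
DXIX = 519
1425 is larger

MCDXXV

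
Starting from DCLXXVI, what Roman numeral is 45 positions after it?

DCLXXVI = 676
676 + 45 = 721

DCCXXI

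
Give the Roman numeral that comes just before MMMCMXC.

MMMCMXC = 3990; previous is 3989

MMMCMLXXXIX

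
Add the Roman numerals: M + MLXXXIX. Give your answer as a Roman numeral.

M = 1000
MLXXXIX = 1089
1000 + 1089 = 2089

MMLXXXIX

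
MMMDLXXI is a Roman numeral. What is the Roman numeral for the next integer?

MMMDLXXI = 3571; next is 3572

MMMDLXXII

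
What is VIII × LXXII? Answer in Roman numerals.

VIII = 8
LXXII = 72
8 × 72 = 576

DLXXVI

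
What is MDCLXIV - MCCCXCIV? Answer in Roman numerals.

MDCLXIV = 1664
MCCCXCIV = 1394
1664 - 1394 = 270

CCLXX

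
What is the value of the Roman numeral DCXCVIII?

DCXCVIII: D=500, C=100, XC=90, V=5, I=1, I=1, I=1
500 + 100 + 90 + 5 + 1 + 1 + 1 = 698

698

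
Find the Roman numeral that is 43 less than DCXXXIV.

DCXXXIV = 634
634 - 43 = 591

DXCI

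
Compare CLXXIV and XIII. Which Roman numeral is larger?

CLXXIV = 174
XIII = 13
174 is larger

CLXXIV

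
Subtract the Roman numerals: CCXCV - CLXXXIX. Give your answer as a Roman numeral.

CCXCV = 295
CLXXXIX = 189
295 - 189 = 106

CVI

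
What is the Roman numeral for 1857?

Convert 1857 to Roman numerals:
  1857 contains 1×1000 (M)
  857 contains 1×500 (D)
  357 contains 3×100 (CCC)
  57 contains 1×50 (L)
  7 contains 1×5 (V)
  2 contains 2×1 (II)

MDCCCLVII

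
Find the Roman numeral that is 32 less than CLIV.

CLIV = 154
154 - 32 = 122

CXXII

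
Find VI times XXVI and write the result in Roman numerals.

VI = 6
XXVI = 26
6 × 26 = 156

CLVI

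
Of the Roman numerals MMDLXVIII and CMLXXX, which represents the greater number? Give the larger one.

MMDLXVIII = 2568
CMLXXX = 980
2568 is larger

MMDLXVIII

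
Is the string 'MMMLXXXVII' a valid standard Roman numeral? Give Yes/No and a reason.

'MMMLXXXVII': Check the rules: uses only the symbols I, V, X, L, C, D, M; no symbol is repeated more than three times in a row; V, L and D each appear at most once; no smaller symbol precedes a larger one (values never increase from left to right). Value: M (1000) + M (1000) + M (1000) + L (50) + X (10) + X (10) + X (10) + V (5) + I (1) + I (1) = 3087. So it is a valid standard Roman numeral.

Yes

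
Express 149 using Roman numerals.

Convert 149 to Roman numerals:
  149 contains 1×100 (C)
  49 contains 1×40 (XL)
  9 contains 1×9 (IX)

CXLIX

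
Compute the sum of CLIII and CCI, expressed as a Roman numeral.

CLIII = 153
CCI = 201
153 + 201 = 354

CCCLIV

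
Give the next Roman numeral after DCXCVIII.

DCXCVIII = 698, so the next integer is 698 + 1 = 699

DCXCIX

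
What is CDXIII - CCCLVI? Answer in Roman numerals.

CDXIII = 413
CCCLVI = 356
413 - 356 = 57

LVII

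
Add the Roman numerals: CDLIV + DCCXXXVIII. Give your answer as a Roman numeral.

CDLIV = 454
DCCXXXVIII = 738
454 + 738 = 1192

MCXCII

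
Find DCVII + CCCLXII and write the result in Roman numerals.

DCVII = 607
CCCLXII = 362
607 + 362 = 969

CMLXIX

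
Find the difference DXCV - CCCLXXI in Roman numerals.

DXCV = 595
CCCLXXI = 371
595 - 371 = 224

CCXXIV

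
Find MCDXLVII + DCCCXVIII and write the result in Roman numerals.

MCDXLVII = 1447
DCCCXVIII = 818
1447 + 818 = 2265

MMCCLXV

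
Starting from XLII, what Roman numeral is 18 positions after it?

XLII = 42
42 + 18 = 60

LX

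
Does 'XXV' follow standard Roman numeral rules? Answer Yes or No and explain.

'XXV': Check the rules: uses only the symbols I, V, X, L, C, D, M; no symbol is repeated more than three times in a row; V, L and D each appear at most once; no smaller symbol precedes a larger one (values never increase from left to right). Value: X (10) + X (10) + V (5) = 25. So it is a valid standard Roman numeral.

Yes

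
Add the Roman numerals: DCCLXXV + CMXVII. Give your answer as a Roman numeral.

DCCLXXV = 775
CMXVII = 917
775 + 917 = 1692

MDCXCII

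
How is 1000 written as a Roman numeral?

Convert 1000 to Roman numerals:
  1000 contains 1×1000 (M)

M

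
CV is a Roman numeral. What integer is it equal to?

CV: C=100, V=5
100 + 5 = 105

105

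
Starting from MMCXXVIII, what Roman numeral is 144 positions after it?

MMCXXVIII = 2128
2128 + 144 = 2272

MMCCLXXII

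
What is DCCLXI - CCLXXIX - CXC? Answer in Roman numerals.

DCCLXI = 761, CCLXXIX = 279, CXC = 190
761 - 279 = 482
482 - 190 = 292

CCXCII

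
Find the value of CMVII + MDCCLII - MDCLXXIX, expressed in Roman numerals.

CMVII = 907, MDCCLII = 1752, MDCLXXIX = 1679
907 + 1752 = 2659
2659 - 1679 = 980

CMLXXX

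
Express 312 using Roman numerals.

Convert 312 to Roman numerals:
  312 contains 3×100 (CCC)
  12 contains 1×10 (X)
  2 contains 2×1 (II)

CCCXII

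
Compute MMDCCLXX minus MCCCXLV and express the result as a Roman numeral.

MMDCCLXX = 2770
MCCCXLV = 1345
2770 - 1345 = 1425

MCDXXV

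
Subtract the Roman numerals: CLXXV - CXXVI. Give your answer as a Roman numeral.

CLXXV = 175
CXXVI = 126
175 - 126 = 49

XLIX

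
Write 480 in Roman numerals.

Convert 480 to Roman numerals:
  480 contains 1×400 (CD)
  80 contains 1×50 (L)
  30 contains 3×10 (XXX)

CDLXXX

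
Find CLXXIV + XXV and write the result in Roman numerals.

CLXXIV = 174
XXV = 25
174 + 25 = 199

CXCIX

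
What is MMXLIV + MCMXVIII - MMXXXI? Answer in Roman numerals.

MMXLIV = 2044, MCMXVIII = 1918, MMXXXI = 2031
2044 + 1918 = 3962
3962 - 2031 = 1931

MCMXXXI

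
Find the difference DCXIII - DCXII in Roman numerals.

DCXIII = 613
DCXII = 612
613 - 612 = 1

I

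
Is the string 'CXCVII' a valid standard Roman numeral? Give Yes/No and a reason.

'CXCVII': Check the rules: uses only the symbols I, V, X, L, C, D, M; no symbol is repeated more than three times in a row; V, L and D each appear at most once; the only place a smaller symbol precedes a larger one is the allowed subtractive pair XC, the symbol right after such a pair (if any) is smaller than the pair's first symbol, and otherwise the values never increase from left to right. Value: C (100) + XC (90) + V (5) + I (1) + I (1) = 197. So it is a valid standard Roman numeral.

Yes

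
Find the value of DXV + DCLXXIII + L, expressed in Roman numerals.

DXV = 515, DCLXXIII = 673, L = 50
515 + 673 = 1188
1188 + 50 = 1238

MCCXXXVIII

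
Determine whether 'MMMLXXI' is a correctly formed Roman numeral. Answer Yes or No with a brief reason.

'MMMLXXI': Check the rules: uses only the symbols I, V, X, L, C, D, M; no symbol is repeated more than three times in a row; V, L and D each appear at most once; no smaller symbol precedes a larger one (values never increase from left to right). Value: M (1000) + M (1000) + M (1000) + L (50) + X (10) + X (10) + I (1) = 3071. So it is a valid standard Roman numeral.

Yes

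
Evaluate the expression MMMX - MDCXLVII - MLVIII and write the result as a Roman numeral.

MMMX = 3010, MDCXLVII = 1647, MLVIII = 1058
3010 - 1647 = 1363
1363 - 1058 = 305

CCCV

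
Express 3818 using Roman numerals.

Convert 3818 to Roman numerals:
  3818 contains 3×1000 (MMM)
  818 contains 1×500 (D)
  318 contains 3×100 (CCC)
  18 contains 1×10 (X)
  8 contains 1×5 (V)
  3 contains 3×1 (III)

MMMDCCCXVIII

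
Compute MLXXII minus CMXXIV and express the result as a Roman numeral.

MLXXII = 1072
CMXXIV = 924
1072 - 924 = 148

CXLVIII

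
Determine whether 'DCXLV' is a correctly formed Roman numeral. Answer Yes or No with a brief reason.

'DCXLV': Check the rules: uses only the symbols I, V, X, L, C, D, M; no symbol is repeated more than three times in a row; V, L and D each appear at most once; the only place a smaller symbol precedes a larger one is the allowed subtractive pair XL, the symbol right after such a pair (if any) is smaller than the pair's first symbol, and otherwise the values never increase from left to right. Value: D (500) + C (100) + XL (40) + V (5) = 645. So it is a valid standard Roman numeral.

Yes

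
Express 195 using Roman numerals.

Convert 195 to Roman numerals:
  195 contains 1×100 (C)
  95 contains 1×90 (XC)
  5 contains 1×5 (V)

CXCV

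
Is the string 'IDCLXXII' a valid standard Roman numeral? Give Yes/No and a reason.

'IDCLXXII': Invalid subtractive combination: ID

No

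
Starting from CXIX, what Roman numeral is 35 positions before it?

CXIX = 119
119 - 35 = 84

LXXXIV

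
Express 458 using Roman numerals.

Convert 458 to Roman numerals:
  458 contains 1×400 (CD)
  58 contains 1×50 (L)
  8 contains 1×5 (V)
  3 contains 3×1 (III)

CDLVIII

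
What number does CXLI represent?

CXLI: C=100, XL=40, I=1
100 + 40 + 1 = 141

141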